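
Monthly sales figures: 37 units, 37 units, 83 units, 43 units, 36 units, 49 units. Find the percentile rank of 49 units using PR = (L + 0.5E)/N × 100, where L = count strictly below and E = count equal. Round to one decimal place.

N = 6.
Strictly below 49: 4. Equal to 49: 1.
PR = (4 + 0.5·1)/6 × 100 = 75.0

75.0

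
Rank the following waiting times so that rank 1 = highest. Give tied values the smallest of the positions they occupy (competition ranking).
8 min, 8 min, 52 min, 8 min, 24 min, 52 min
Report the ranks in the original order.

Sorted (descending): 52, 52, 24, 8, 8, 8
The 2 values of 52 occupy positions 1–2 → each gets rank 1.
The 3 values of 8 occupy positions 4–6 → each gets rank 4.

4, 4, 1, 4, 3, 1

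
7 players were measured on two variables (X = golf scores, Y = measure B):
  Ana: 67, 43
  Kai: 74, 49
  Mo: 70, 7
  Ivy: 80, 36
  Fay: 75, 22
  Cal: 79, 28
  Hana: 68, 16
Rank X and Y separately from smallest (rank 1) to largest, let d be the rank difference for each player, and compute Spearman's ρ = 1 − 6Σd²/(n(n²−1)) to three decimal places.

0.107

Ranks of variable 1: 1, 4, 3, 7, 5, 6, 2
Ranks of variable 2: 6, 7, 1, 5, 3, 4, 2
d = r₁ − r₂: -5, -3, 2, 2, 2, 2, 0
d²: 25, 9, 4, 4, 4, 4, 0; Σd² = 50
ρ = 1 − 6·50/(7·48) = 1 − 300/336 = 0.107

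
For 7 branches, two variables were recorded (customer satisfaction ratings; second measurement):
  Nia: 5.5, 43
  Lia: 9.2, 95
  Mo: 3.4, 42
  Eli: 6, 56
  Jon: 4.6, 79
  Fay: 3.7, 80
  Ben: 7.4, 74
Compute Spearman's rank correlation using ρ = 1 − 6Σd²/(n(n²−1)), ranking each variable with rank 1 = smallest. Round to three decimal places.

Ranks of variable 1: 4, 7, 1, 5, 3, 2, 6
Ranks of variable 2: 2, 7, 1, 3, 5, 6, 4
d = r₁ − r₂: 2, 0, 0, 2, -2, -4, 2
d²: 4, 0, 0, 4, 4, 16, 4; Σd² = 32
ρ = 1 − 6·32/(7·48) = 1 − 192/336 = 0.429

0.429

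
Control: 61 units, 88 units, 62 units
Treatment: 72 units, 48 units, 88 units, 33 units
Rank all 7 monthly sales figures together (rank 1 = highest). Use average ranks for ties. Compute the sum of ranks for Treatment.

17.5

Sorted (descending): 88, 88, 72, 62, 61, 48, 33
The 2 values of 88 occupy positions 1–2 → average rank (1+2)/2 = 1.5.
Treatment values → pooled ranks: 72→3, 48→6, 88→1.5, 33→7
Rank sum = 3 + 6 + 1.5 + 7 = 17.5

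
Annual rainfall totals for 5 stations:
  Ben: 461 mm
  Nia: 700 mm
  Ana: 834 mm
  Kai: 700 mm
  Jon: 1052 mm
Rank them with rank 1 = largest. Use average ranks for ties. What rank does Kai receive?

3.5

Sorted (descending): 1052, 834, 700, 700, 461
The 2 values of 700 occupy positions 3–4 → average rank (3+4)/2 = 3.5.
Kai has value 700 mm → rank 3.5.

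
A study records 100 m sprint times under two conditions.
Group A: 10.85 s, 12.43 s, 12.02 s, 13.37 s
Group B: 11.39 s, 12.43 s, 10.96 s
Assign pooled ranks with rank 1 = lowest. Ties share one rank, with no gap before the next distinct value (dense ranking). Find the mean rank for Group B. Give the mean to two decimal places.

Sorted (ascending): 10.85, 10.96, 11.39, 12.02, 12.43, 12.43, 13.37
The 2 values of 12.43 share dense rank 5.
Remaining distinct values take the next consecutive integers.
Group B values → pooled ranks: 11.39→3, 12.43→5, 10.96→2
Mean rank = (3 + 5 + 2) / 3 = 3.33

3.33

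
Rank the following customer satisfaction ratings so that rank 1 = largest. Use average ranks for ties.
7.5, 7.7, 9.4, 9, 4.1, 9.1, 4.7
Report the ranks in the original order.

5, 4, 1, 3, 7, 2, 6

Sorted (descending): 9.4, 9.1, 9, 7.7, 7.5, 4.7, 4.1
No ties — each value takes its position as its rank.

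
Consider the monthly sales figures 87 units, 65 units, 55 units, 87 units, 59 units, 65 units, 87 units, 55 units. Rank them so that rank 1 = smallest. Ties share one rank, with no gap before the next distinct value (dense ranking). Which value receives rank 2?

59

Sorted (ascending): 55, 55, 59, 65, 65, 87, 87, 87
The 2 values of 55 share dense rank 1.
The 2 values of 65 share dense rank 3.
The 3 values of 87 share dense rank 4.
Remaining distinct values take the next consecutive integers.
Rank 2 → value 59.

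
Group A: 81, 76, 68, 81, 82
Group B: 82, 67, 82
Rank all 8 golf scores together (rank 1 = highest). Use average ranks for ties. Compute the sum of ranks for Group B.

Sorted (descending): 82, 82, 82, 81, 81, 76, 68, 67
The 3 values of 82 occupy positions 1–3 → average rank 2.
The 2 values of 81 occupy positions 4–5 → average rank (4+5)/2 = 4.5.
Group B values → pooled ranks: 82→2, 67→8, 82→2
Rank sum = 2 + 8 + 2 = 12

12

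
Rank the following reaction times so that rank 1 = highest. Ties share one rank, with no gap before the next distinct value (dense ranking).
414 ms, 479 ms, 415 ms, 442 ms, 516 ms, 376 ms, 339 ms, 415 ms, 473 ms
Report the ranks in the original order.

Sorted (descending): 516, 479, 473, 442, 415, 415, 414, 376, 339
The 2 values of 415 share dense rank 5.
Remaining distinct values take the next consecutive integers.

6, 2, 5, 4, 1, 7, 8, 5, 3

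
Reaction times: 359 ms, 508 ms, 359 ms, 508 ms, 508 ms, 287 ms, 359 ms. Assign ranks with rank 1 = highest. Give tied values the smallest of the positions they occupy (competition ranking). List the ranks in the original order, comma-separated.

4, 1, 4, 1, 1, 7, 4

Sorted (descending): 508, 508, 508, 359, 359, 359, 287
The 3 values of 508 occupy positions 1–3 → each gets rank 1.
The 3 values of 359 occupy positions 4–6 → each gets rank 4.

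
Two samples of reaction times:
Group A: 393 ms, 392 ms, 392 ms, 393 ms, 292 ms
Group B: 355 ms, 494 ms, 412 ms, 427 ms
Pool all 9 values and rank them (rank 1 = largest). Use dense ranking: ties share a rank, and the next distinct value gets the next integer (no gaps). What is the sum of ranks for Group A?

25

Sorted (descending): 494, 427, 412, 393, 393, 392, 392, 355, 292
The 2 values of 393 share dense rank 4.
The 2 values of 392 share dense rank 5.
Remaining distinct values take the next consecutive integers.
Group A values → pooled ranks: 393→4, 392→5, 392→5, 393→4, 292→7
Rank sum = 4 + 5 + 5 + 4 + 7 = 25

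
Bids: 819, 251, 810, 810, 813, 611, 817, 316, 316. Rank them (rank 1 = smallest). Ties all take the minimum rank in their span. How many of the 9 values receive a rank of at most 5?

6

Sorted (ascending): 251, 316, 316, 611, 810, 810, 813, 817, 819
The 2 values of 316 occupy positions 2–3 → each gets rank 2.
The 2 values of 810 occupy positions 5–6 → each gets rank 5.
Ranks ≤ 5: {1, 2, 2, 4, 5, 5} → 6 values.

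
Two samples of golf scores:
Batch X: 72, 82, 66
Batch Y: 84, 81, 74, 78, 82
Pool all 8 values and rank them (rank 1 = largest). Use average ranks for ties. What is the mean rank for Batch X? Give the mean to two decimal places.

Sorted (descending): 84, 82, 82, 81, 78, 74, 72, 66
The 2 values of 82 occupy positions 2–3 → average rank (2+3)/2 = 2.5.
Batch X values → pooled ranks: 72→7, 82→2.5, 66→8
Mean rank = (7 + 2.5 + 8) / 3 = 5.83

5.83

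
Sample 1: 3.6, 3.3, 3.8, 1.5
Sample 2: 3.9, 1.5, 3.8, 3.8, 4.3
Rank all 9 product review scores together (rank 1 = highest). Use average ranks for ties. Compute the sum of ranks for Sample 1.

25.5

Sorted (descending): 4.3, 3.9, 3.8, 3.8, 3.8, 3.6, 3.3, 1.5, 1.5
The 3 values of 3.8 occupy positions 3–5 → average rank 4.
The 2 values of 1.5 occupy positions 8–9 → average rank (8+9)/2 = 8.5.
Sample 1 values → pooled ranks: 3.6→6, 3.3→7, 3.8→4, 1.5→8.5
Rank sum = 6 + 7 + 4 + 8.5 = 25.5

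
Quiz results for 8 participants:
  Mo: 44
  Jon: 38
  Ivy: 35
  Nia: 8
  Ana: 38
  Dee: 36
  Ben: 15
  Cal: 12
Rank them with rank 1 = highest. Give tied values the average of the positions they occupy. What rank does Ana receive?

2.5

Sorted (descending): 44, 38, 38, 36, 35, 15, 12, 8
The 2 values of 38 occupy positions 2–3 → average rank (2+3)/2 = 2.5.
Ana has value 38 → rank 2.5.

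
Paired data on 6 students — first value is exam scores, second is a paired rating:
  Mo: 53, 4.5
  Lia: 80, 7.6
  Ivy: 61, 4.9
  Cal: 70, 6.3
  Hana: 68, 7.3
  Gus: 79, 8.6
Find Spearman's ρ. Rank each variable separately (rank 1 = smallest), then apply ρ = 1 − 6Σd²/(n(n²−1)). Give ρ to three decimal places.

Ranks of variable 1: 1, 6, 2, 4, 3, 5
Ranks of variable 2: 1, 5, 2, 3, 4, 6
d = r₁ − r₂: 0, 1, 0, 1, -1, -1
d²: 0, 1, 0, 1, 1, 1; Σd² = 4
ρ = 1 − 6·4/(6·35) = 1 − 24/210 = 0.886

0.886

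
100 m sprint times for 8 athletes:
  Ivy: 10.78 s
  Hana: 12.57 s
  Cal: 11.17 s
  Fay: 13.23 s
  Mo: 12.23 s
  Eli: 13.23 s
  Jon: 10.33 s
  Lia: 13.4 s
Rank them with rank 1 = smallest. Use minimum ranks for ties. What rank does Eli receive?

Sorted (ascending): 10.33, 10.78, 11.17, 12.23, 12.57, 13.23, 13.23, 13.4
The 2 values of 13.23 occupy positions 6–7 → each gets rank 6.
Eli has value 13.23 s → rank 6.

6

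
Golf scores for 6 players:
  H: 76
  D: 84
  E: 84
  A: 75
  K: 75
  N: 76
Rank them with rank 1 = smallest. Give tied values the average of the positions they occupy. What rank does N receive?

Sorted (ascending): 75, 75, 76, 76, 84, 84
The 2 values of 75 occupy positions 1–2 → average rank (1+2)/2 = 1.5.
The 2 values of 76 occupy positions 3–4 → average rank (3+4)/2 = 3.5.
The 2 values of 84 occupy positions 5–6 → average rank (5+6)/2 = 5.5.
N has value 76 → rank 3.5.

3.5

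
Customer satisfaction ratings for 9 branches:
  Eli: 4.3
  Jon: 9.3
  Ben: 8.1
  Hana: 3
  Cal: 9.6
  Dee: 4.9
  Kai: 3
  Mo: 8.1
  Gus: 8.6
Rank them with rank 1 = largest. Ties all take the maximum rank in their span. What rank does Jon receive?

Sorted (descending): 9.6, 9.3, 8.6, 8.1, 8.1, 4.9, 4.3, 3, 3
The 2 values of 8.1 occupy positions 4–5 → each gets rank 5.
The 2 values of 3 occupy positions 8–9 → each gets rank 9.
Jon has value 9.3 → rank 2.

2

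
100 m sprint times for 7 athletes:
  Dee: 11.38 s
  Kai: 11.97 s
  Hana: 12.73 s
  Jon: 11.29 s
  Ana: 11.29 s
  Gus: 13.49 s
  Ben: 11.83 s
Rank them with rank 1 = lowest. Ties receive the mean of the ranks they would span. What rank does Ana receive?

Sorted (ascending): 11.29, 11.29, 11.38, 11.83, 11.97, 12.73, 13.49
The 2 values of 11.29 occupy positions 1–2 → average rank (1+2)/2 = 1.5.
Ana has value 11.29 s → rank 1.5.

1.5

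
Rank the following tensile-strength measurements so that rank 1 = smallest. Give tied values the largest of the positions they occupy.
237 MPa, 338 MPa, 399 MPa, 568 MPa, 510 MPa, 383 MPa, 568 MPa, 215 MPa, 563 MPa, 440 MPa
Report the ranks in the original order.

Sorted (ascending): 215, 237, 338, 383, 399, 440, 510, 563, 568, 568
The 2 values of 568 occupy positions 9–10 → each gets rank 10.

2, 3, 5, 10, 7, 4, 10, 1, 8, 6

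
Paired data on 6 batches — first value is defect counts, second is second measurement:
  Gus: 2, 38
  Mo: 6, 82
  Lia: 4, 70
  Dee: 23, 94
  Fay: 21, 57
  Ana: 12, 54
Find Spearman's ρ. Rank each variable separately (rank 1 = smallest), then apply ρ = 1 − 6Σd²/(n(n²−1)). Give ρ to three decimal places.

0.543

Ranks of variable 1: 1, 3, 2, 6, 5, 4
Ranks of variable 2: 1, 5, 4, 6, 3, 2
d = r₁ − r₂: 0, -2, -2, 0, 2, 2
d²: 0, 4, 4, 0, 4, 4; Σd² = 16
ρ = 1 − 6·16/(6·35) = 1 − 96/210 = 0.543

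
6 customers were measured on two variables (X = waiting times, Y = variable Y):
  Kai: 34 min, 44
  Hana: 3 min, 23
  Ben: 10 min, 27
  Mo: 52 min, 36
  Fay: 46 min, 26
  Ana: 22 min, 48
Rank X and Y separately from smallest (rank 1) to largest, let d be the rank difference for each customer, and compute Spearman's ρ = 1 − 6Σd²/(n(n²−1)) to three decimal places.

Ranks of variable 1: 4, 1, 2, 6, 5, 3
Ranks of variable 2: 5, 1, 3, 4, 2, 6
d = r₁ − r₂: -1, 0, -1, 2, 3, -3
d²: 1, 0, 1, 4, 9, 9; Σd² = 24
ρ = 1 − 6·24/(6·35) = 1 − 144/210 = 0.314

0.314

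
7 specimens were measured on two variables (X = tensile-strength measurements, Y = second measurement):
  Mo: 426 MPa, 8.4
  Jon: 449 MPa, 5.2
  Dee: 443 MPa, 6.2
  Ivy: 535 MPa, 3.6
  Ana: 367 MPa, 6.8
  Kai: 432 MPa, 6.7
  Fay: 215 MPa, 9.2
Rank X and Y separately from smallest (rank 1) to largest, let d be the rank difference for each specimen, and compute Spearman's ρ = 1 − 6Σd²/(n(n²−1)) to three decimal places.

Ranks of variable 1: 3, 6, 5, 7, 2, 4, 1
Ranks of variable 2: 6, 2, 3, 1, 5, 4, 7
d = r₁ − r₂: -3, 4, 2, 6, -3, 0, -6
d²: 9, 16, 4, 36, 9, 0, 36; Σd² = 110
ρ = 1 − 6·110/(7·48) = 1 − 660/336 = -0.964

-0.964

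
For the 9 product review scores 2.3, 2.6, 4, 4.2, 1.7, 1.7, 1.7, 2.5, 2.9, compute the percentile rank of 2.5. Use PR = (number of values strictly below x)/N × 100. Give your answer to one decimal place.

N = 9.
Strictly below 2.5: 4. Equal to 2.5: 1.
PR = 4/9 × 100 = 44.4

44.4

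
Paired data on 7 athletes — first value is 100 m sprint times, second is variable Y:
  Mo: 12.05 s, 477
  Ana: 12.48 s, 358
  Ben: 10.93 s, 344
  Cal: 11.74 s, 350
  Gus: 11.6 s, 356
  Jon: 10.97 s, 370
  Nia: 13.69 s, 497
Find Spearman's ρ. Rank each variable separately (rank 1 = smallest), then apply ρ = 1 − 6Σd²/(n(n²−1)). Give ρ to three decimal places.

0.679

Ranks of variable 1: 5, 6, 1, 4, 3, 2, 7
Ranks of variable 2: 6, 4, 1, 2, 3, 5, 7
d = r₁ − r₂: -1, 2, 0, 2, 0, -3, 0
d²: 1, 4, 0, 4, 0, 9, 0; Σd² = 18
ρ = 1 − 6·18/(7·48) = 1 − 108/336 = 0.679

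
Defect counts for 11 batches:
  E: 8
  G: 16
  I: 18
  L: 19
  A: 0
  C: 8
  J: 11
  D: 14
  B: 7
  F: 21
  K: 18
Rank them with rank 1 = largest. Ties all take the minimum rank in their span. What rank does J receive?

7

Sorted (descending): 21, 19, 18, 18, 16, 14, 11, 8, 8, 7, 0
The 2 values of 18 occupy positions 3–4 → each gets rank 3.
The 2 values of 8 occupy positions 8–9 → each gets rank 8.
J has value 11 → rank 7.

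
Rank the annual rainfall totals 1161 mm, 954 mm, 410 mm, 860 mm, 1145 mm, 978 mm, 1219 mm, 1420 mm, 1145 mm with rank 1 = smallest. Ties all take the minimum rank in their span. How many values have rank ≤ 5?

Sorted (ascending): 410, 860, 954, 978, 1145, 1145, 1161, 1219, 1420
The 2 values of 1145 occupy positions 5–6 → each gets rank 5.
Ranks ≤ 5: {1, 2, 3, 4, 5, 5} → 6 values.

6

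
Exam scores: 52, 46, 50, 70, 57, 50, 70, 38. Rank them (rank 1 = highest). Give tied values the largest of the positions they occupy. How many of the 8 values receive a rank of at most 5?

Sorted (descending): 70, 70, 57, 52, 50, 50, 46, 38
The 2 values of 70 occupy positions 1–2 → each gets rank 2.
The 2 values of 50 occupy positions 5–6 → each gets rank 6.
Ranks ≤ 5: {2, 2, 3, 4} → 4 values.

4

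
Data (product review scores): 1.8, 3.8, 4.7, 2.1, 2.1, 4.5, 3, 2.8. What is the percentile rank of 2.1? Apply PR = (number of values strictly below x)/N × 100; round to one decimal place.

12.5

N = 8.
Strictly below 2.1: 1. Equal to 2.1: 2.
PR = 1/8 × 100 = 12.5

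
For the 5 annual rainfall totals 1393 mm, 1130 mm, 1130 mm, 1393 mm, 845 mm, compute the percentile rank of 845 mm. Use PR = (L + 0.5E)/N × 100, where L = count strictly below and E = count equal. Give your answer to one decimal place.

N = 5.
Strictly below 845: 0. Equal to 845: 1.
PR = (0 + 0.5·1)/5 × 100 = 10.0

10.0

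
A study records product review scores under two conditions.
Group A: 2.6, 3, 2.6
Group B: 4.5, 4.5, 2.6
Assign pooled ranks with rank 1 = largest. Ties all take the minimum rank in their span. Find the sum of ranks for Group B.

Sorted (descending): 4.5, 4.5, 3, 2.6, 2.6, 2.6
The 2 values of 4.5 occupy positions 1–2 → each gets rank 1.
The 3 values of 2.6 occupy positions 4–6 → each gets rank 4.
Group B values → pooled ranks: 4.5→1, 4.5→1, 2.6→4
Rank sum = 1 + 1 + 4 = 6

6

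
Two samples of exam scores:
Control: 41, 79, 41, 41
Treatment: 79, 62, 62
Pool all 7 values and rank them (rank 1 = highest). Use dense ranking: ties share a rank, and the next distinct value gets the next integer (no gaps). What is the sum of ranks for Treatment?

Sorted (descending): 79, 79, 62, 62, 41, 41, 41
The 2 values of 79 share dense rank 1.
The 2 values of 62 share dense rank 2.
The 3 values of 41 share dense rank 3.
Treatment values → pooled ranks: 79→1, 62→2, 62→2
Rank sum = 1 + 2 + 2 = 5

5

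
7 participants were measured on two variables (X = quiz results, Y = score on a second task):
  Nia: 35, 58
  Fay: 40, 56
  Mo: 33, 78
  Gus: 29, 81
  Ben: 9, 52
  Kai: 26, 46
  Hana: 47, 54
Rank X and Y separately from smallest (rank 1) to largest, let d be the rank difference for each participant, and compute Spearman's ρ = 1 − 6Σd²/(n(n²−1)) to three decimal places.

0.250

Ranks of variable 1: 5, 6, 4, 3, 1, 2, 7
Ranks of variable 2: 5, 4, 6, 7, 2, 1, 3
d = r₁ − r₂: 0, 2, -2, -4, -1, 1, 4
d²: 0, 4, 4, 16, 1, 1, 16; Σd² = 42
ρ = 1 − 6·42/(7·48) = 1 − 252/336 = 0.250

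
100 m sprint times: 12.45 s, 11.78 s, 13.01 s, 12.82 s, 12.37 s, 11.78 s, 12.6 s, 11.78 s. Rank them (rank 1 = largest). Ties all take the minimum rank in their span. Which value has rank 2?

12.82

Sorted (descending): 13.01, 12.82, 12.6, 12.45, 12.37, 11.78, 11.78, 11.78
The 3 values of 11.78 occupy positions 6–8 → each gets rank 6.
Rank 2 → value 12.82.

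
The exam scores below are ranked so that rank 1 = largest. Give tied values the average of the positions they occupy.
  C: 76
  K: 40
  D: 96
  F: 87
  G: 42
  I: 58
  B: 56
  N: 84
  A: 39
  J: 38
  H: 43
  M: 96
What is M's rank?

1.5

Sorted (descending): 96, 96, 87, 84, 76, 58, 56, 43, 42, 40, 39, 38
The 2 values of 96 occupy positions 1–2 → average rank (1+2)/2 = 1.5.
M has value 96 → rank 1.5.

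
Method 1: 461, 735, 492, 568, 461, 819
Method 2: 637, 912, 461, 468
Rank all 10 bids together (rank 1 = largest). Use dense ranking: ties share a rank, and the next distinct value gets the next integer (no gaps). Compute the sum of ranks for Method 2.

Sorted (descending): 912, 819, 735, 637, 568, 492, 468, 461, 461, 461
The 3 values of 461 share dense rank 8.
Remaining distinct values take the next consecutive integers.
Method 2 values → pooled ranks: 637→4, 912→1, 461→8, 468→7
Rank sum = 4 + 1 + 8 + 7 = 20

20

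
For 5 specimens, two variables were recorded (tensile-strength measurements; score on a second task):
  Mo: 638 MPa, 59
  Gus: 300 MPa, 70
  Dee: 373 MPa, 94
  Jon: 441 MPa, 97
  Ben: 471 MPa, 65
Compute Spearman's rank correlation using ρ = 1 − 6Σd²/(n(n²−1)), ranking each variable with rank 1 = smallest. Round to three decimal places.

Ranks of variable 1: 5, 1, 2, 3, 4
Ranks of variable 2: 1, 3, 4, 5, 2
d = r₁ − r₂: 4, -2, -2, -2, 2
d²: 16, 4, 4, 4, 4; Σd² = 32
ρ = 1 − 6·32/(5·24) = 1 − 192/120 = -0.600

-0.600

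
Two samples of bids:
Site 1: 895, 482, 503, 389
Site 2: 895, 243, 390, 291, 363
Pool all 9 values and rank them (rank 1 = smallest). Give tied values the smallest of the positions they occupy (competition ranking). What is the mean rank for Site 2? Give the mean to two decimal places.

Sorted (ascending): 243, 291, 363, 389, 390, 482, 503, 895, 895
The 2 values of 895 occupy positions 8–9 → each gets rank 8.
Site 2 values → pooled ranks: 895→8, 243→1, 390→5, 291→2, 363→3
Mean rank = (8 + 1 + 5 + 2 + 3) / 5 = 3.80

3.80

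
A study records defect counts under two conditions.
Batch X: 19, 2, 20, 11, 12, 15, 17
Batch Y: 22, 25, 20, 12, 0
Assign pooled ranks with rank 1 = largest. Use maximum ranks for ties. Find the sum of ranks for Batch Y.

28

Sorted (descending): 25, 22, 20, 20, 19, 17, 15, 12, 12, 11, 2, 0
The 2 values of 20 occupy positions 3–4 → each gets rank 4.
The 2 values of 12 occupy positions 8–9 → each gets rank 9.
Batch Y values → pooled ranks: 22→2, 25→1, 20→4, 12→9, 0→12
Rank sum = 2 + 1 + 4 + 9 + 12 = 28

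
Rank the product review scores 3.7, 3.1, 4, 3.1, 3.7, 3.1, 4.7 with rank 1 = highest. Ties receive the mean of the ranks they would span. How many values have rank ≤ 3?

Sorted (descending): 4.7, 4, 3.7, 3.7, 3.1, 3.1, 3.1
The 2 values of 3.7 occupy positions 3–4 → average rank (3+4)/2 = 3.5.
The 3 values of 3.1 occupy positions 5–7 → average rank 6.
Ranks ≤ 3: {1, 2} → 2 values.

2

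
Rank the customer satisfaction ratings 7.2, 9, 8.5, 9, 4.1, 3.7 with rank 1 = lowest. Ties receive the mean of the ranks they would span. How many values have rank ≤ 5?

Sorted (ascending): 3.7, 4.1, 7.2, 8.5, 9, 9
The 2 values of 9 occupy positions 5–6 → average rank (5+6)/2 = 5.5.
Ranks ≤ 5: {1, 2, 3, 4} → 4 values.

4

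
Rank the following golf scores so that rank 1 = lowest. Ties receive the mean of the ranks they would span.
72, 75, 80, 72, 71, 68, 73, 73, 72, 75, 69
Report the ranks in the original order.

Sorted (ascending): 68, 69, 71, 72, 72, 72, 73, 73, 75, 75, 80
The 3 values of 72 occupy positions 4–6 → average rank 5.
The 2 values of 73 occupy positions 7–8 → average rank (7+8)/2 = 7.5.
The 2 values of 75 occupy positions 9–10 → average rank (9+10)/2 = 9.5.

5, 9.5, 11, 5, 3, 1, 7.5, 7.5, 5, 9.5, 2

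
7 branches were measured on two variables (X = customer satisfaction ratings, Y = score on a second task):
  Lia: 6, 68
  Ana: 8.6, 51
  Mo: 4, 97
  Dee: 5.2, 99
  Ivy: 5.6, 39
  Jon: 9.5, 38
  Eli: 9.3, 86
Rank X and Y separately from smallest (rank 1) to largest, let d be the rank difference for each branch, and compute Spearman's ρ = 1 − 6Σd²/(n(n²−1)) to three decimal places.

Ranks of variable 1: 4, 5, 1, 2, 3, 7, 6
Ranks of variable 2: 4, 3, 6, 7, 2, 1, 5
d = r₁ − r₂: 0, 2, -5, -5, 1, 6, 1
d²: 0, 4, 25, 25, 1, 36, 1; Σd² = 92
ρ = 1 − 6·92/(7·48) = 1 − 552/336 = -0.643

-0.643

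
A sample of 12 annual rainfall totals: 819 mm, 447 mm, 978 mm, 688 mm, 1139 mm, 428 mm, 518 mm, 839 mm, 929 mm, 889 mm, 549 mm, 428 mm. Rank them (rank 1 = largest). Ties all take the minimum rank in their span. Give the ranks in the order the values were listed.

Sorted (descending): 1139, 978, 929, 889, 839, 819, 688, 549, 518, 447, 428, 428
The 2 values of 428 occupy positions 11–12 → each gets rank 11.

6, 10, 2, 7, 1, 11, 9, 5, 3, 4, 8, 11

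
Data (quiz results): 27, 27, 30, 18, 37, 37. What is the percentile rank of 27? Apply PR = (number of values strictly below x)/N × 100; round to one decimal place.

N = 6.
Strictly below 27: 1. Equal to 27: 2.
PR = 1/6 × 100 = 16.7

16.7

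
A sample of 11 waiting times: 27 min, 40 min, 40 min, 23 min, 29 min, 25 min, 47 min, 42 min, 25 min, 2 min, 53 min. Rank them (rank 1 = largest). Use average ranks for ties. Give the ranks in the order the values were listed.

Sorted (descending): 53, 47, 42, 40, 40, 29, 27, 25, 25, 23, 2
The 2 values of 40 occupy positions 4–5 → average rank (4+5)/2 = 4.5.
The 2 values of 25 occupy positions 8–9 → average rank (8+9)/2 = 8.5.

7, 4.5, 4.5, 10, 6, 8.5, 2, 3, 8.5, 11, 1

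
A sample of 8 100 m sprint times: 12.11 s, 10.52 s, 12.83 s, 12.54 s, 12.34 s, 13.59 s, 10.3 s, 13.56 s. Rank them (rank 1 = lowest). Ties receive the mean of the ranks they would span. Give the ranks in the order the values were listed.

3, 2, 6, 5, 4, 8, 1, 7

Sorted (ascending): 10.3, 10.52, 12.11, 12.34, 12.54, 12.83, 13.56, 13.59
No ties — each value takes its position as its rank.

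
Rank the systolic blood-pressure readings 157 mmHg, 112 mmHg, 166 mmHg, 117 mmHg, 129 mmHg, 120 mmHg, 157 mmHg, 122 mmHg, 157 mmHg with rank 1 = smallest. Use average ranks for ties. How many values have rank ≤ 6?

Sorted (ascending): 112, 117, 120, 122, 129, 157, 157, 157, 166
The 3 values of 157 occupy positions 6–8 → average rank 7.
Ranks ≤ 6: {1, 2, 3, 4, 5} → 5 values.

5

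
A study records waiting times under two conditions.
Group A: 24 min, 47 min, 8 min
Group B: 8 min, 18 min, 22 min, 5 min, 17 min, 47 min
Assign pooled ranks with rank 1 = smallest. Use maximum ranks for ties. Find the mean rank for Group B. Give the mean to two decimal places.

4.67

Sorted (ascending): 5, 8, 8, 17, 18, 22, 24, 47, 47
The 2 values of 8 occupy positions 2–3 → each gets rank 3.
The 2 values of 47 occupy positions 8–9 → each gets rank 9.
Group B values → pooled ranks: 8→3, 18→5, 22→6, 5→1, 17→4, 47→9
Mean rank = (3 + 5 + 6 + 1 + 4 + 9) / 6 = 4.67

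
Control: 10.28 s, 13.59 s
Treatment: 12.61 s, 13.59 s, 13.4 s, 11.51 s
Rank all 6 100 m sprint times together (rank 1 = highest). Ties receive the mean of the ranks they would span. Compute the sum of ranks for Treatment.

13.5

Sorted (descending): 13.59, 13.59, 13.4, 12.61, 11.51, 10.28
The 2 values of 13.59 occupy positions 1–2 → average rank (1+2)/2 = 1.5.
Treatment values → pooled ranks: 12.61→4, 13.59→1.5, 13.4→3, 11.51→5
Rank sum = 4 + 1.5 + 3 + 5 = 13.5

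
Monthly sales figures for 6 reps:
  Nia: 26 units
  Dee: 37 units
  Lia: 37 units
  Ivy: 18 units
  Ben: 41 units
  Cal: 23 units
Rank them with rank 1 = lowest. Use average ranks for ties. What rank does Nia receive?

Sorted (ascending): 18, 23, 26, 37, 37, 41
The 2 values of 37 occupy positions 4–5 → average rank (4+5)/2 = 4.5.
Nia has value 26 units → rank 3.

3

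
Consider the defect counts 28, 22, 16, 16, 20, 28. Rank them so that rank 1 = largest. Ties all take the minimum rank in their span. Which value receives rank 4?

20

Sorted (descending): 28, 28, 22, 20, 16, 16
The 2 values of 28 occupy positions 1–2 → each gets rank 1.
The 2 values of 16 occupy positions 5–6 → each gets rank 5.
Rank 4 → value 20.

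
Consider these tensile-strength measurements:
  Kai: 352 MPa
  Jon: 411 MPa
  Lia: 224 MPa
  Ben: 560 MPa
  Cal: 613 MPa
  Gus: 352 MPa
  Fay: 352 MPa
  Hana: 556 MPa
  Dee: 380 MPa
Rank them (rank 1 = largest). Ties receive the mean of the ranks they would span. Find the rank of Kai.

Sorted (descending): 613, 560, 556, 411, 380, 352, 352, 352, 224
The 3 values of 352 occupy positions 6–8 → average rank 7.
Kai has value 352 MPa → rank 7.

7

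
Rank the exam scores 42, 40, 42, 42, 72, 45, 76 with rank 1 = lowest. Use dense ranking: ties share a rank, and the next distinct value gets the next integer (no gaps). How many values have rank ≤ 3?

5

Sorted (ascending): 40, 42, 42, 42, 45, 72, 76
The 3 values of 42 share dense rank 2.
Remaining distinct values take the next consecutive integers.
Ranks ≤ 3: {1, 2, 2, 2, 3} → 5 values.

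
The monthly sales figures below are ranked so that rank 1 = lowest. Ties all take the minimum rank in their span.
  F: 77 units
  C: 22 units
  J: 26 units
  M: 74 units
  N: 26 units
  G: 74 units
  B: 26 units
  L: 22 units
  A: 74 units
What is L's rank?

Sorted (ascending): 22, 22, 26, 26, 26, 74, 74, 74, 77
The 2 values of 22 occupy positions 1–2 → each gets rank 1.
The 3 values of 26 occupy positions 3–5 → each gets rank 3.
The 3 values of 74 occupy positions 6–8 → each gets rank 6.
L has value 22 units → rank 1.

1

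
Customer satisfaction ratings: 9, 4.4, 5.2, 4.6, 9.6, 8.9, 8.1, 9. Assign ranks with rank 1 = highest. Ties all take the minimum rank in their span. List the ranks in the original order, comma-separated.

Sorted (descending): 9.6, 9, 9, 8.9, 8.1, 5.2, 4.6, 4.4
The 2 values of 9 occupy positions 2–3 → each gets rank 2.

2, 8, 6, 7, 1, 4, 5, 2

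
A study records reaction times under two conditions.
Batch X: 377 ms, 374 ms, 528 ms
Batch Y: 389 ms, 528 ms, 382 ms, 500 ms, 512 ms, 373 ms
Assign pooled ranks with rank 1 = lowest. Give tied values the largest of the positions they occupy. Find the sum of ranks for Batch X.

Sorted (ascending): 373, 374, 377, 382, 389, 500, 512, 528, 528
The 2 values of 528 occupy positions 8–9 → each gets rank 9.
Batch X values → pooled ranks: 377→3, 374→2, 528→9
Rank sum = 3 + 2 + 9 = 14

14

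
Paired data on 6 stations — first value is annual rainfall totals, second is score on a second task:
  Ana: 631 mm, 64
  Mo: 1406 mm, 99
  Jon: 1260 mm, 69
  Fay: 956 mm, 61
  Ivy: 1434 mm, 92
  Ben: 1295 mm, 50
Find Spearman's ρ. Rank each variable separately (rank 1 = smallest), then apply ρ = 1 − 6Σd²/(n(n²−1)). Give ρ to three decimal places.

Ranks of variable 1: 1, 5, 3, 2, 6, 4
Ranks of variable 2: 3, 6, 4, 2, 5, 1
d = r₁ − r₂: -2, -1, -1, 0, 1, 3
d²: 4, 1, 1, 0, 1, 9; Σd² = 16
ρ = 1 − 6·16/(6·35) = 1 − 96/210 = 0.543

0.543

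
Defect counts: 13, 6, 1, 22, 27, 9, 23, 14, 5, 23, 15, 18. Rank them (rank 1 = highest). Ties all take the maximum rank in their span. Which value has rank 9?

Sorted (descending): 27, 23, 23, 22, 18, 15, 14, 13, 9, 6, 5, 1
The 2 values of 23 occupy positions 2–3 → each gets rank 3.
Rank 9 → value 9.

9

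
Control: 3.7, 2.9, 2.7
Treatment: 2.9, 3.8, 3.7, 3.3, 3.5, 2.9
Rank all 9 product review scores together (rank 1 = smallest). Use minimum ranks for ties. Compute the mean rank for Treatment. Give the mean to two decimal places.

5.17

Sorted (ascending): 2.7, 2.9, 2.9, 2.9, 3.3, 3.5, 3.7, 3.7, 3.8
The 3 values of 2.9 occupy positions 2–4 → each gets rank 2.
The 2 values of 3.7 occupy positions 7–8 → each gets rank 7.
Treatment values → pooled ranks: 2.9→2, 3.8→9, 3.7→7, 3.3→5, 3.5→6, 2.9→2
Mean rank = (2 + 9 + 7 + 5 + 6 + 2) / 6 = 5.17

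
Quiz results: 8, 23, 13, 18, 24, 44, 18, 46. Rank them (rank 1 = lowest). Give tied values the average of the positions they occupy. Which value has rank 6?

24

Sorted (ascending): 8, 13, 18, 18, 23, 24, 44, 46
The 2 values of 18 occupy positions 3–4 → average rank (3+4)/2 = 3.5.
Rank 6 → value 24.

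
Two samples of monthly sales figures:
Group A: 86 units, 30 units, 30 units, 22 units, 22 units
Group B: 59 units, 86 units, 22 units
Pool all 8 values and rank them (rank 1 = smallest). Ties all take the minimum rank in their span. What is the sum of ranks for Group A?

Sorted (ascending): 22, 22, 22, 30, 30, 59, 86, 86
The 3 values of 22 occupy positions 1–3 → each gets rank 1.
The 2 values of 30 occupy positions 4–5 → each gets rank 4.
The 2 values of 86 occupy positions 7–8 → each gets rank 7.
Group A values → pooled ranks: 86→7, 30→4, 30→4, 22→1, 22→1
Rank sum = 7 + 4 + 4 + 1 + 1 = 17

17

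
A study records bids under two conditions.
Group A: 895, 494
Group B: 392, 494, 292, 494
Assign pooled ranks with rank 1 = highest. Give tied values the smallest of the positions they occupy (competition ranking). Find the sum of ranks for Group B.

15

Sorted (descending): 895, 494, 494, 494, 392, 292
The 3 values of 494 occupy positions 2–4 → each gets rank 2.
Group B values → pooled ranks: 392→5, 494→2, 292→6, 494→2
Rank sum = 5 + 2 + 6 + 2 = 15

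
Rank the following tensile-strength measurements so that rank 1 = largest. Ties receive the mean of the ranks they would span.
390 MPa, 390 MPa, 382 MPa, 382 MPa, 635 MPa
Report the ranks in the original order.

2.5, 2.5, 4.5, 4.5, 1

Sorted (descending): 635, 390, 390, 382, 382
The 2 values of 390 occupy positions 2–3 → average rank (2+3)/2 = 2.5.
The 2 values of 382 occupy positions 4–5 → average rank (4+5)/2 = 4.5.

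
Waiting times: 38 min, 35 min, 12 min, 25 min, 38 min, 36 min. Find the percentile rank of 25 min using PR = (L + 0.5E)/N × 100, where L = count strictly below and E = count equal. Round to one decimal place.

25.0

N = 6.
Strictly below 25: 1. Equal to 25: 1.
PR = (1 + 0.5·1)/6 × 100 = 25.0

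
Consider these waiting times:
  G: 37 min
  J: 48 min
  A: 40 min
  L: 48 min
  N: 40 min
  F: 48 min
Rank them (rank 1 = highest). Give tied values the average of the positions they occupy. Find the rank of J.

2

Sorted (descending): 48, 48, 48, 40, 40, 37
The 3 values of 48 occupy positions 1–3 → average rank 2.
The 2 values of 40 occupy positions 4–5 → average rank (4+5)/2 = 4.5.
J has value 48 min → rank 2.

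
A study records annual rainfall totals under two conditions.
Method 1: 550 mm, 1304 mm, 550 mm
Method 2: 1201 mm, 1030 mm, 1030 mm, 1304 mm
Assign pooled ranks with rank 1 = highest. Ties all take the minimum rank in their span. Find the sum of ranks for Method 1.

13

Sorted (descending): 1304, 1304, 1201, 1030, 1030, 550, 550
The 2 values of 1304 occupy positions 1–2 → each gets rank 1.
The 2 values of 1030 occupy positions 4–5 → each gets rank 4.
The 2 values of 550 occupy positions 6–7 → each gets rank 6.
Method 1 values → pooled ranks: 550→6, 1304→1, 550→6
Rank sum = 6 + 1 + 6 = 13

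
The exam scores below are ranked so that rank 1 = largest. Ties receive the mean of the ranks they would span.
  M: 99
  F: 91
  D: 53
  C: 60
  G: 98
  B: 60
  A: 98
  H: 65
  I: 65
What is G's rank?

2.5

Sorted (descending): 99, 98, 98, 91, 65, 65, 60, 60, 53
The 2 values of 98 occupy positions 2–3 → average rank (2+3)/2 = 2.5.
The 2 values of 65 occupy positions 5–6 → average rank (5+6)/2 = 5.5.
The 2 values of 60 occupy positions 7–8 → average rank (7+8)/2 = 7.5.
G has value 98 → rank 2.5.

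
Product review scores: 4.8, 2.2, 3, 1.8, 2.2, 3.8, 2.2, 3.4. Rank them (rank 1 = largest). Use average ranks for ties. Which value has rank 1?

4.8

Sorted (descending): 4.8, 3.8, 3.4, 3, 2.2, 2.2, 2.2, 1.8
The 3 values of 2.2 occupy positions 5–7 → average rank 6.
Rank 1 → value 4.8.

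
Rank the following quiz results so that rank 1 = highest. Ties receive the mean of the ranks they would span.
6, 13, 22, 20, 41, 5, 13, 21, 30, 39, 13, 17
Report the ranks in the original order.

Sorted (descending): 41, 39, 30, 22, 21, 20, 17, 13, 13, 13, 6, 5
The 3 values of 13 occupy positions 8–10 → average rank 9.

11, 9, 4, 6, 1, 12, 9, 5, 3, 2, 9, 7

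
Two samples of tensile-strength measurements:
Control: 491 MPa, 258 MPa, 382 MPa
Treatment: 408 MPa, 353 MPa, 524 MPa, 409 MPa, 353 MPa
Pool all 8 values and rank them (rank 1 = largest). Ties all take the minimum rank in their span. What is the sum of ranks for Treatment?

Sorted (descending): 524, 491, 409, 408, 382, 353, 353, 258
The 2 values of 353 occupy positions 6–7 → each gets rank 6.
Treatment values → pooled ranks: 408→4, 353→6, 524→1, 409→3, 353→6
Rank sum = 4 + 6 + 1 + 3 + 6 = 20

20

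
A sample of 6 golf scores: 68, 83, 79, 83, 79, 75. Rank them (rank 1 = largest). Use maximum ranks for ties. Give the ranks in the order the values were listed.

Sorted (descending): 83, 83, 79, 79, 75, 68
The 2 values of 83 occupy positions 1–2 → each gets rank 2.
The 2 values of 79 occupy positions 3–4 → each gets rank 4.

6, 2, 4, 2, 4, 5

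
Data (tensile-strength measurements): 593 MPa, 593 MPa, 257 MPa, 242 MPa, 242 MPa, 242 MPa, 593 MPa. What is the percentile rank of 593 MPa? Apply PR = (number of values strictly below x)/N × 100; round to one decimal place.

57.1

N = 7.
Strictly below 593: 4. Equal to 593: 3.
PR = 4/7 × 100 = 57.1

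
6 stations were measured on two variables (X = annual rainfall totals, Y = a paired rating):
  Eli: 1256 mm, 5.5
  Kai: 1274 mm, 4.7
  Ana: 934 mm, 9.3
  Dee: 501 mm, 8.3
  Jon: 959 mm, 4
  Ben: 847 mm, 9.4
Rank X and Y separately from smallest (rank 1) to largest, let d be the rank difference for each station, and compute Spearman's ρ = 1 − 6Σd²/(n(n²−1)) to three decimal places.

Ranks of variable 1: 5, 6, 3, 1, 4, 2
Ranks of variable 2: 3, 2, 5, 4, 1, 6
d = r₁ − r₂: 2, 4, -2, -3, 3, -4
d²: 4, 16, 4, 9, 9, 16; Σd² = 58
ρ = 1 − 6·58/(6·35) = 1 − 348/210 = -0.657

-0.657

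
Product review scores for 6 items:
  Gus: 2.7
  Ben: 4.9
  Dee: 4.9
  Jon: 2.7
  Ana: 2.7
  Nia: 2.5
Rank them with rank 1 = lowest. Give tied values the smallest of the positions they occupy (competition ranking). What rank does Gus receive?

2

Sorted (ascending): 2.5, 2.7, 2.7, 2.7, 4.9, 4.9
The 3 values of 2.7 occupy positions 2–4 → each gets rank 2.
The 2 values of 4.9 occupy positions 5–6 → each gets rank 5.
Gus has value 2.7 → rank 2.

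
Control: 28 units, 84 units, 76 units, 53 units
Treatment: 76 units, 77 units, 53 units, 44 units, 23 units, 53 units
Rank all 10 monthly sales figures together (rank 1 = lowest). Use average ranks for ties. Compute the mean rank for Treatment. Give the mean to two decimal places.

Sorted (ascending): 23, 28, 44, 53, 53, 53, 76, 76, 77, 84
The 3 values of 53 occupy positions 4–6 → average rank 5.
The 2 values of 76 occupy positions 7–8 → average rank (7+8)/2 = 7.5.
Treatment values → pooled ranks: 76→7.5, 77→9, 53→5, 44→3, 23→1, 53→5
Mean rank = (7.5 + 9 + 5 + 3 + 1 + 5) / 6 = 5.08

5.08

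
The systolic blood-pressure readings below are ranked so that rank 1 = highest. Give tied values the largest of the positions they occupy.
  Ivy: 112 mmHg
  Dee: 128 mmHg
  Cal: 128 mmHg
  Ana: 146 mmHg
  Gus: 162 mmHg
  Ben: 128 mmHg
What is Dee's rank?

5

Sorted (descending): 162, 146, 128, 128, 128, 112
The 3 values of 128 occupy positions 3–5 → each gets rank 5.
Dee has value 128 mmHg → rank 5.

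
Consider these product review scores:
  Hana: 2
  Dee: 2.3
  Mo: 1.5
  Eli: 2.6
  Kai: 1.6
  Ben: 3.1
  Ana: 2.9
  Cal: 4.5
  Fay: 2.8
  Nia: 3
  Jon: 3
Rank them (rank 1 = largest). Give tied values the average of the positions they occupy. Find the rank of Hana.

9

Sorted (descending): 4.5, 3.1, 3, 3, 2.9, 2.8, 2.6, 2.3, 2, 1.6, 1.5
The 2 values of 3 occupy positions 3–4 → average rank (3+4)/2 = 3.5.
Hana has value 2 → rank 9.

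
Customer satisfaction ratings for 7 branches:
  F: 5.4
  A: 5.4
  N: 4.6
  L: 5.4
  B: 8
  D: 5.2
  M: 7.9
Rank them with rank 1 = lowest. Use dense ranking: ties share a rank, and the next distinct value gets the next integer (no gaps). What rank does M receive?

Sorted (ascending): 4.6, 5.2, 5.4, 5.4, 5.4, 7.9, 8
The 3 values of 5.4 share dense rank 3.
Remaining distinct values take the next consecutive integers.
M has value 7.9 → rank 4.

4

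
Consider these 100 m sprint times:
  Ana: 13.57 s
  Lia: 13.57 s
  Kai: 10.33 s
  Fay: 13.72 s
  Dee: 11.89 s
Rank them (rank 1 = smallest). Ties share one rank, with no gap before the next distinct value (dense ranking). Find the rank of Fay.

4

Sorted (ascending): 10.33, 11.89, 13.57, 13.57, 13.72
The 2 values of 13.57 share dense rank 3.
Remaining distinct values take the next consecutive integers.
Fay has value 13.72 s → rank 4.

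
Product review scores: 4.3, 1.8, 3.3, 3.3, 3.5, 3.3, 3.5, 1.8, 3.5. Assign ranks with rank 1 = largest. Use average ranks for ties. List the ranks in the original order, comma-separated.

Sorted (descending): 4.3, 3.5, 3.5, 3.5, 3.3, 3.3, 3.3, 1.8, 1.8
The 3 values of 3.5 occupy positions 2–4 → average rank 3.
The 3 values of 3.3 occupy positions 5–7 → average rank 6.
The 2 values of 1.8 occupy positions 8–9 → average rank (8+9)/2 = 8.5.

1, 8.5, 6, 6, 3, 6, 3, 8.5, 3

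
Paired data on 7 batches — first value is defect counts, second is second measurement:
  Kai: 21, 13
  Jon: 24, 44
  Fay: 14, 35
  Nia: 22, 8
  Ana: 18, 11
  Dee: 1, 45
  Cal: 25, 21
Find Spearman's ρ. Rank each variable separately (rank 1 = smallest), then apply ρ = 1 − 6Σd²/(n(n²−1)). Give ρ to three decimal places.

-0.286

Ranks of variable 1: 4, 6, 2, 5, 3, 1, 7
Ranks of variable 2: 3, 6, 5, 1, 2, 7, 4
d = r₁ − r₂: 1, 0, -3, 4, 1, -6, 3
d²: 1, 0, 9, 16, 1, 36, 9; Σd² = 72
ρ = 1 − 6·72/(7·48) = 1 − 432/336 = -0.286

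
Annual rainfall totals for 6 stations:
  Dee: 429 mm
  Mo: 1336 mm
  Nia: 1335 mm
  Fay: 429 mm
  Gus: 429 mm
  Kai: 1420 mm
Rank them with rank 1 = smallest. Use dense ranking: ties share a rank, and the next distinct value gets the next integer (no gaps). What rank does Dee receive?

1

Sorted (ascending): 429, 429, 429, 1335, 1336, 1420
The 3 values of 429 share dense rank 1.
Remaining distinct values take the next consecutive integers.
Dee has value 429 mm → rank 1.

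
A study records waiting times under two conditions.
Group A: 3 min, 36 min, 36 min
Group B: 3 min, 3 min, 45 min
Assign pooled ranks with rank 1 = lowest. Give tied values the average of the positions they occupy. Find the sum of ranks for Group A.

11

Sorted (ascending): 3, 3, 3, 36, 36, 45
The 3 values of 3 occupy positions 1–3 → average rank 2.
The 2 values of 36 occupy positions 4–5 → average rank (4+5)/2 = 4.5.
Group A values → pooled ranks: 3→2, 36→4.5, 36→4.5
Rank sum = 2 + 4.5 + 4.5 = 11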